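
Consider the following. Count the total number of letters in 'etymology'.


Spell out 'etymology' and number each letter: e(1), t(2), y(3), m(4), o(5), l(6), o(7), g(8), y(9). Total: 9 letters.

9


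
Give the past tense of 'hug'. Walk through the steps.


Apply rule: Double final consonant and add -ed. 'hug' becomes 'hugged'.

hugged


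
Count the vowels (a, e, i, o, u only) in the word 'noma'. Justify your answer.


Vowels in 'noma': o, a = 2 vowels.

2


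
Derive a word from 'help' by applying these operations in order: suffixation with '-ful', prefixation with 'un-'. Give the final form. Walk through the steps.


Step 1: Add suffix '-ful' to 'help' = 'helpful'
Step 2: Add prefix 'un-' to 'helpful' = 'unhelpful'

unhelpful


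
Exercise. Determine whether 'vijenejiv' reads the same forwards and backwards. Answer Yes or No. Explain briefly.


Forward: 'vijenejiv'
Reversed: 'vijenejiv'
They are identical.

Yes


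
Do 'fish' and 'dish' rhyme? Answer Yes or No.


Rime (stressed vowel + following sounds) of 'fish': -ish = /ɪʃ/
Rime of 'dish': -ish = /ɪʃ/
/ɪʃ/ and /ɪʃ/ are the same ending sound, so the words rhyme.

Yes


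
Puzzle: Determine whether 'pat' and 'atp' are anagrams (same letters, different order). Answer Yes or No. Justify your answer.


Sorted letters of 'pat': 'apt'
Sorted letters of 'atp': 'apt'
They match.

Yes


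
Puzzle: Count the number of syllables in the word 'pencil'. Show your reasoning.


Break 'pencil' into syllables: pen-cil -> pen | cil = 2 syllables

2 syllables


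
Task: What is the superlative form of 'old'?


Apply superlative formation (add -est): 'old' -> 'oldest'.

oldest


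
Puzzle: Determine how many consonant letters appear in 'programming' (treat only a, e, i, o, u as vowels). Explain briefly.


Consonants in 'programming': p, r, g, r, m, m, n, g = 8 consonants.

8


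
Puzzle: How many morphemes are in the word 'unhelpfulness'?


Decomposition: un- (prefix) + help (root) + -ful (suffix) + -ness (suffix) = 4 morpheme(s)

4 morphemes


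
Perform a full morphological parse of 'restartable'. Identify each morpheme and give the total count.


Step 1: Identify prefix: 're' (meaning: again)
Step 2: Identify root: 'start'
Step 3: Identify suffix(es): 'able'
Decomposition: re- (prefix: again) + start (root) + -able (suffix: capable of)
Total morphemes: 3

3 morphemes (re- (prefix: again) + start (root) + -able (suffix: capable of))


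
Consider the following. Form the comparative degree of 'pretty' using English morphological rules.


Apply comparative formation (consonant + y: change y to i, add -er): 'pretty' -> 'prettier'.

prettier


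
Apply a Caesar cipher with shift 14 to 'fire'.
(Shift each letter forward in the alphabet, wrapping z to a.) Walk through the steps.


Shift each letter by 14: f -> t, i -> w, r -> f, e -> s. Result: 'twfs'.

twfs


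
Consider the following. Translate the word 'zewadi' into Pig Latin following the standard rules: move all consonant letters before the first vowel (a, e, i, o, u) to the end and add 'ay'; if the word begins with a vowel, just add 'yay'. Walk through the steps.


'zewadi': move consonant cluster 'z' to end and add 'ay': 'ewadizay'.

ewadizay


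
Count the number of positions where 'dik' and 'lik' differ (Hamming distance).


Alignment:
Position 1: 'd' vs 'l' = DIFFER
Position 2: 'i' vs 'i' = match
Position 3: 'k' vs 'k' = match
Total differences: 1

1


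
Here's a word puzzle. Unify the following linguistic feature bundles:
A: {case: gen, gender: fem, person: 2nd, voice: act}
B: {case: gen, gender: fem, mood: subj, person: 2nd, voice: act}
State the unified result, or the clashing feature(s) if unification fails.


Compare features:
case: A=gen vs B=gen -> unified: gen
gender: A=fem vs B=fem -> unified: fem
mood: A=_ vs B=subj -> unified: subj
person: A=2nd vs B=2nd -> unified: 2nd
voice: A=act vs B=act -> unified: act
No clashes found.

Unified: {case: gen, gender: fem, mood: subj, person: 2nd, voice: act}


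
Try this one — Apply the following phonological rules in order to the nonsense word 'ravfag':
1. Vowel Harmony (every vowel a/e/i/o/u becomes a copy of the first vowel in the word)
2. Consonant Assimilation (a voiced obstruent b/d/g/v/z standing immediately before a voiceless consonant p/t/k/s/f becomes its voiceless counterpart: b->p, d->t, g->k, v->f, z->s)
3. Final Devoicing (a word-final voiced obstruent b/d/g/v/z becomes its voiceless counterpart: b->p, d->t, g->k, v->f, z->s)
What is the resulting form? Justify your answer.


Starting form: 'ravfag'
Rule 1: Vowel Harmony: all vowels already match. No change.
Rule 2: Consonant Assimilation: voiced obstruent before voiceless consonant becomes voiceless ('vf' -> 'ff'). 'ravfag' -> 'raffag'
Rule 3: Final Devoicing: word-final voiced obstruent 'g' becomes voiceless 'k'. 'raffag' -> 'raffak'
Final form: 'raffak'

raffak


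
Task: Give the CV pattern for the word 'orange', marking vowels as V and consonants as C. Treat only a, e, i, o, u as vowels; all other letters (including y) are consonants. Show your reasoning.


Letter mapping: o = V, r = C, a = V, n = C, g = C, e = V.

VCVCCV


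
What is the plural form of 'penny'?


Apply rule: Change -y to -ies (consonant + y). 'penny' becomes 'pennies'.

pennies


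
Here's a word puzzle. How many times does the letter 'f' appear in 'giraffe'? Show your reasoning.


Letter 'f' in 'giraffe': found at position(s) 5, 6 = 2 occurrence(s).

2


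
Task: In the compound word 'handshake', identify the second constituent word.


Split 'handshake' into 'hand' + 'shake'. The second part is 'shake'.

shake


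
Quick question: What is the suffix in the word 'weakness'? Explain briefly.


The word 'weakness' = 'weak' (root) + '-ness' (suffix). The suffix is '-ness'.

ness


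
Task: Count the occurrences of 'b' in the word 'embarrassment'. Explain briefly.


Letter 'b' in 'embarrassment': found at position(s) 3 = 1 occurrence(s).

1


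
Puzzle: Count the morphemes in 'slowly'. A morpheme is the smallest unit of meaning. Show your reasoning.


Decomposition: slow (root) + -ly (suffix) = 2 morpheme(s)

2 morphemes


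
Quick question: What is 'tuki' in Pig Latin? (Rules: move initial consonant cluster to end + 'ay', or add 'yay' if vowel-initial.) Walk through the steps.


'tuki': move consonant cluster 't' to end and add 'ay': 'ukitay'.

ukitay


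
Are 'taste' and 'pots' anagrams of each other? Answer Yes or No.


Sorted letters of 'taste': 'aestt'
Sorted letters of 'pots': 'opst'
They do not match.

No


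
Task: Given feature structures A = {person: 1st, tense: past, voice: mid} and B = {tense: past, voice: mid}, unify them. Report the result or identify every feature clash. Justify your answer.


Compare features:
person: A=1st vs B=_ -> unified: 1st
tense: A=past vs B=past -> unified: past
voice: A=mid vs B=mid -> unified: mid
No clashes found.

Unified: {person: 1st, tense: past, voice: mid}


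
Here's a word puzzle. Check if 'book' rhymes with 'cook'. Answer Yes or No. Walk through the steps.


Rime (stressed vowel + following sounds) of 'book': -ook = /ʊk/
Rime of 'cook': -ook = /ʊk/
/ʊk/ and /ʊk/ are the same ending sound, so the words rhyme.

Yes


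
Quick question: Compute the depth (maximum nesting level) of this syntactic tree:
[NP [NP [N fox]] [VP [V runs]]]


Count bracket nesting levels:
'[' at pos 0: depth = 1
'[' at pos 4: depth = 2
'[' at pos 8: depth = 3
'[' at pos 17: depth = 2
'[' at pos 21: depth = 3
Maximum depth reached: 3

3


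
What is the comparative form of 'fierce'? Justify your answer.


Apply comparative formation (ends in e: add -r): 'fierce' -> 'fiercer'.

fiercer


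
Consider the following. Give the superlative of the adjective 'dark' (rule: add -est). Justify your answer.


Apply superlative formation (add -est): 'dark' -> 'darkest'.

darkest


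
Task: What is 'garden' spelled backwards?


Reverse 'garden' character by character: 'nedrag'.

nedrag


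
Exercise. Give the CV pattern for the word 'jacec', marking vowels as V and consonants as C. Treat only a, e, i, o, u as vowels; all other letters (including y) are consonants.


Letter mapping: j = C, a = V, c = C, e = V, c = C.

CVCVC


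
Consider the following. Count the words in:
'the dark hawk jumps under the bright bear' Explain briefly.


Split into words: the | dark | hawk | jumps | under | the | bright | bear = 8 words.

8


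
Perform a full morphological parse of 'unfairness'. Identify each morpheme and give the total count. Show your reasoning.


Step 1: Identify prefix: 'un' (meaning: not/reverse)
Step 2: Identify root: 'fair'
Step 3: Identify suffix(es): 'ness'
Decomposition: un- (prefix: not/reverse) + fair (root) + -ness (suffix: state of)
Total morphemes: 3

3 morphemes (un- (prefix: not/reverse) + fair (root) + -ness (suffix: state of))


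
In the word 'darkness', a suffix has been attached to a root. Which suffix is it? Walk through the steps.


The word 'darkness' = 'dark' (root) + '-ness' (suffix). The suffix is '-ness'.

ness


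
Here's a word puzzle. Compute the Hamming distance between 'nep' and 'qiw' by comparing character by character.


Alignment:
Position 1: 'n' vs 'q' = DIFFER
Position 2: 'e' vs 'i' = DIFFER
Position 3: 'p' vs 'w' = DIFFER
Total differences: 3

3


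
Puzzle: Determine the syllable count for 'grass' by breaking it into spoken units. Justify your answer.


Break 'grass' into syllables: grass -> grass = 1 syllable

1 syllable


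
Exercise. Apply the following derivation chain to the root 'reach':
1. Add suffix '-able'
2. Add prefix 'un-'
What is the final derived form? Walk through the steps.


Step 1: Add suffix '-able' to 'reach' = 'reachable'
Step 2: Add prefix 'un-' to 'reachable' = 'unreachable'

unreachable


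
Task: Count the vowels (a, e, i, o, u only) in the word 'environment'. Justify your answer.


Vowels in 'environment': e, i, o, e = 4 vowels.

4


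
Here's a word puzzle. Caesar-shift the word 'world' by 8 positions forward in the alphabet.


Shift each letter by 8: w -> e, o -> w, r -> z, l -> t, d -> l. Result: 'ewztl'.

ewztl


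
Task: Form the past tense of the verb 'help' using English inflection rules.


Apply rule: Add -ed. 'help' becomes 'helped'.

helped


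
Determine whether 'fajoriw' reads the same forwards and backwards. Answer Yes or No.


Forward: 'fajoriw'
Reversed: 'wirojaf'
They differ.

No


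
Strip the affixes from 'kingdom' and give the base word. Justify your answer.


Remove suffix '-dom' from 'kingdom' to get root 'king'.

king


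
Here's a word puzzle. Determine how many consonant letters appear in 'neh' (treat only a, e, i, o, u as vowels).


Consonants in 'neh': n, h = 2 consonants.

2


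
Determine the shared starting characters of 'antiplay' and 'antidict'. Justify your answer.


Compare from the start: 4 characters match: 'anti'. Mismatch at position 5: 'p' vs 'd'.

anti


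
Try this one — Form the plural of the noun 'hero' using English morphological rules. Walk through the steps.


Apply rule: Add -es (consonant + o). 'hero' becomes 'heroes'.

heroes


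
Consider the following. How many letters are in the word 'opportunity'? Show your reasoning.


Spell out 'opportunity' and number each letter: o(1), p(2), p(3), o(4), r(5), t(6), u(7), n(8), i(9), t(10), y(11). Total: 11 letters.

11


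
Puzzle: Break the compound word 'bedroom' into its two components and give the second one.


Split 'bedroom' into 'bed' + 'room'. The second part is 'room'.

room


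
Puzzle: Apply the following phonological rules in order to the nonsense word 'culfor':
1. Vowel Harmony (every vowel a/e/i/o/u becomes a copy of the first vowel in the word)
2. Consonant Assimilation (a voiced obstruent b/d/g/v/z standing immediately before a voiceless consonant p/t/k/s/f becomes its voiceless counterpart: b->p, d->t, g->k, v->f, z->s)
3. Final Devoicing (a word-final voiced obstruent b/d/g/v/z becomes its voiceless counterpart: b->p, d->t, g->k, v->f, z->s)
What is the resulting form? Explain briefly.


Starting form: 'culfor'
Rule 1: Vowel Harmony: all vowels become 'u' (matching first vowel). 'culfor' -> 'culfur'
Rule 2: Consonant Assimilation: no voiced obstruent (b/d/g/v/z) stands immediately before a voiceless consonant (p/t/k/s/f). No change.
Rule 3: Final Devoicing: final consonant 'r' is not one of the voiced obstruents b/d/g/v/z. No change.
Final form: 'culfur'

culfur


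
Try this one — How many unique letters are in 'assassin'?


Unique letters in 'assassin': {a, i, n, s} = 4 distinct letters.

4


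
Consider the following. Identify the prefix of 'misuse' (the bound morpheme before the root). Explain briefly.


The word 'misuse' = 'mis' (prefix) + 'use' (root). The prefix is 'mis'.

mis


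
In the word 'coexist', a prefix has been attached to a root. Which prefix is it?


The word 'coexist' = 'co' (prefix) + 'exist' (root). The prefix is 'co'.

co


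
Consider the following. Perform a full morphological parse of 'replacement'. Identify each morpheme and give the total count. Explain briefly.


Step 1: Identify prefix: 're' (meaning: again)
Step 2: Identify root: 'place'
Step 3: Identify suffix(es): 'ment'
Decomposition: re- (prefix: again) + place (root) + -ment (suffix: action/result)
Total morphemes: 3

3 morphemes (re- (prefix: again) + place (root) + -ment (suffix: action/result))


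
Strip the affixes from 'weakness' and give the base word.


Remove suffix '-ness' from 'weakness' to get root 'weak'.

weak


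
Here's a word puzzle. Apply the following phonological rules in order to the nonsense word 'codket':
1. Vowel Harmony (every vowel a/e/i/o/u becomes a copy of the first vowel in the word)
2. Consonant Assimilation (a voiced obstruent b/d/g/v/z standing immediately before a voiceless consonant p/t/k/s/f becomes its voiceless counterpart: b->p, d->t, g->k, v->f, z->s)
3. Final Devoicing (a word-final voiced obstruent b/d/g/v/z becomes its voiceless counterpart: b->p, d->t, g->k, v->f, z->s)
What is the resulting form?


Starting form: 'codket'
Rule 1: Vowel Harmony: all vowels become 'o' (matching first vowel). 'codket' -> 'codkot'
Rule 2: Consonant Assimilation: voiced obstruent before voiceless consonant becomes voiceless ('dk' -> 'tk'). 'codkot' -> 'cotkot'
Rule 3: Final Devoicing: final consonant 't' is not one of the voiced obstruents b/d/g/v/z. No change.
Final form: 'cotkot'

cotkot


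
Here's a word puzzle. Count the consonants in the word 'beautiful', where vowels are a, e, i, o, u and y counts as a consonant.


Consonants in 'beautiful': b, t, f, l = 4 consonants.

4


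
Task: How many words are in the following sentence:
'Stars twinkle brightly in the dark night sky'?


Split into words: Stars | twinkle | brightly | in | the | dark | night | sky = 8 words.

8


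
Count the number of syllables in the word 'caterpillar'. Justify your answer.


Break 'caterpillar' into syllables: cat-er-pil-lar -> cat | er | pil | lar = 4 syllables

4 syllables


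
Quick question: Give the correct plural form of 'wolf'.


Apply rule: Change -f to -ves. 'wolf' becomes 'wolves'.

wolves


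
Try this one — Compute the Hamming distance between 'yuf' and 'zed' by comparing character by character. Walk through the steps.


Alignment:
Position 1: 'y' vs 'z' = DIFFER
Position 2: 'u' vs 'e' = DIFFER
Position 3: 'f' vs 'd' = DIFFER
Total differences: 3

3


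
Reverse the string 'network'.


Reverse 'network' character by character: 'krowten'.

krowten


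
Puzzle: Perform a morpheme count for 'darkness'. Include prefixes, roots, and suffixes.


Decomposition: dark (root) + -ness (suffix) = 2 morpheme(s)

2 morphemes


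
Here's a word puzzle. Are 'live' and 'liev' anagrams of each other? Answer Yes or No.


Sorted letters of 'live': 'eilv'
Sorted letters of 'liev': 'eilv'
They match.

Yes


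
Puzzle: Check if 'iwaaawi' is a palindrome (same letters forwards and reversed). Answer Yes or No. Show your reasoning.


Forward: 'iwaaawi'
Reversed: 'iwaaawi'
They are identical.

Yes


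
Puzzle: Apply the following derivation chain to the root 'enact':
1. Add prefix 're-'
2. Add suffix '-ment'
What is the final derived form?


Step 1: Add prefix 're-' to 'enact' = 'reenact'
Step 2: Add suffix '-ment' to 'reenact' = 'reenactment'

reenactment


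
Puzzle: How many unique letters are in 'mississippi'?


Unique letters in 'mississippi': {i, m, p, s} = 4 distinct letters.

4


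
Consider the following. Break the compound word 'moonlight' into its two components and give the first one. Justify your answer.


Split 'moonlight' into 'moon' + 'light'. The first part is 'moon'.

moon


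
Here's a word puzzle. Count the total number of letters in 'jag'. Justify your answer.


Spell out 'jag' and number each letter: j(1), a(2), g(3). Total: 3 letters.

3


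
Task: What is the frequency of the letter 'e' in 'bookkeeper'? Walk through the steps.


Letter 'e' in 'bookkeeper': found at position(s) 6, 7, 9 = 3 occurrence(s).

3


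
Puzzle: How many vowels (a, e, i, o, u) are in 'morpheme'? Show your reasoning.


Vowels in 'morpheme': o, e, e = 3 vowels.

3


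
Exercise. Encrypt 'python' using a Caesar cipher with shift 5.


Shift each letter by 5: p -> u, y -> d, t -> y, h -> m, o -> t, n -> s. Result: 'udymts'.

udymts


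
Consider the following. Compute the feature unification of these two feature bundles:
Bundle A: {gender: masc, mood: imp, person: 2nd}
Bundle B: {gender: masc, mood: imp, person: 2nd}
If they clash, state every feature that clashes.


Compare features:
gender: A=masc vs B=masc -> unified: masc
mood: A=imp vs B=imp -> unified: imp
person: A=2nd vs B=2nd -> unified: 2nd
No clashes found.

Unified: {gender: masc, mood: imp, person: 2nd}


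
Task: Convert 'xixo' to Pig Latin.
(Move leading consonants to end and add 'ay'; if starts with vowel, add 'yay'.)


'xixo': move consonant cluster 'x' to end and add 'ay': 'ixoxay'.

ixoxay


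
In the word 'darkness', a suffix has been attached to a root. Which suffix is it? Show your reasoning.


The word 'darkness' = 'dark' (root) + '-ness' (suffix). The suffix is '-ness'.

ness


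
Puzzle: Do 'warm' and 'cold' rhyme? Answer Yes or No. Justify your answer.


Rime (stressed vowel + following sounds) of 'warm': -arm = /ɔːrm/
Rime of 'cold': -old = /oʊld/
/ɔːrm/ and /oʊld/ are different ending sounds, so the words do not rhyme.

No


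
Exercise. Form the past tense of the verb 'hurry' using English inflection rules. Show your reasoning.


Apply rule: Change -y to -ied. 'hurry' becomes 'hurried'.

hurried


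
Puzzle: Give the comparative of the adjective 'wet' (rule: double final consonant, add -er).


Apply comparative formation (double final consonant, add -er): 'wet' -> 'wetter'.

wetter


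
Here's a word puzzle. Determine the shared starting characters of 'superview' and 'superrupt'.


Compare from the start: 5 characters match: 'super'. Mismatch at position 6: 'v' vs 'r'.

super


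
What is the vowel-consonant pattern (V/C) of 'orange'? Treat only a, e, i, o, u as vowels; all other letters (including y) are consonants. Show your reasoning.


Letter mapping: o = V, r = C, a = V, n = C, g = C, e = V.

VCVCCV


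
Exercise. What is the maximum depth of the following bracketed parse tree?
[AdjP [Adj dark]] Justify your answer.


Count bracket nesting levels:
'[' at pos 0: depth = 1
'[' at pos 6: depth = 2
Maximum depth reached: 2

2


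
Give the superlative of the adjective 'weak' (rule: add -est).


Apply superlative formation (add -est): 'weak' -> 'weakest'.

weakest


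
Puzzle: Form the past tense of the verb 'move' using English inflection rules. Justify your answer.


Apply rule: Add -d (word ends in -e). 'move' becomes 'moved'.

moved


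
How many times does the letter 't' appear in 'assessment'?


Letter 't' in 'assessment': found at position(s) 10 = 1 occurrence(s).

1


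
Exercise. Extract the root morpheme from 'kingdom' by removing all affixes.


Remove suffix '-dom' from 'kingdom' to get root 'king'.

king


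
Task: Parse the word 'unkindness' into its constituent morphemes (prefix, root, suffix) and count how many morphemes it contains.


Step 1: Identify prefix: 'un' (meaning: not/reverse)
Step 2: Identify root: 'kind'
Step 3: Identify suffix(es): 'ness'
Decomposition: un- (prefix: not/reverse) + kind (root) + -ness (suffix: state of)
Total morphemes: 3

3 morphemes (un- (prefix: not/reverse) + kind (root) + -ness (suffix: state of))


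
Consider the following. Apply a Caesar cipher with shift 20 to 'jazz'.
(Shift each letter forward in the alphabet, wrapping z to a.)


Shift each letter by 20: j -> d, a -> u, z -> t, z -> t. Result: 'dutt'.

dutt


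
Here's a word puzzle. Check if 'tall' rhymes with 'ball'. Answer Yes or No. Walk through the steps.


Rime (stressed vowel + following sounds) of 'tall': -all = /ɔːl/
Rime of 'ball': -all = /ɔːl/
/ɔːl/ and /ɔːl/ are the same ending sound, so the words rhyme.

Yes


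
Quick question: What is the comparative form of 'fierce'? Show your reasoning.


Apply comparative formation (ends in e: add -r): 'fierce' -> 'fiercer'.

fiercer


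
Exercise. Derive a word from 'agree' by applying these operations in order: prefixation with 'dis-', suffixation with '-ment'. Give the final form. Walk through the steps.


Step 1: Add prefix 'dis-' to 'agree' = 'disagree'
Step 2: Add suffix '-ment' to 'disagree' = 'disagreement'

disagreement


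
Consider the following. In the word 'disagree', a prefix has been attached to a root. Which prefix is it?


The word 'disagree' = 'dis' (prefix) + 'agree' (root). The prefix is 'dis'.

dis


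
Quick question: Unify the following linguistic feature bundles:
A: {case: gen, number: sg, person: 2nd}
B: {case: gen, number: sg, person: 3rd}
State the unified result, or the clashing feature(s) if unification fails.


Compare features:
case: A=gen vs B=gen -> unified: gen
number: A=sg vs B=sg -> unified: sg
person: A=2nd vs B=3rd -> CLASH
Clash detected on feature 'person' (2nd vs 3rd); unification fails.

CLASH on 'person' (2nd vs 3rd)


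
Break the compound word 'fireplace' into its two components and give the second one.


Split 'fireplace' into 'fire' + 'place'. The second part is 'place'.

place


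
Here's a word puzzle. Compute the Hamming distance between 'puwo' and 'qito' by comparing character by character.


Alignment:
Position 1: 'p' vs 'q' = DIFFER
Position 2: 'u' vs 'i' = DIFFER
Position 3: 'w' vs 't' = DIFFER
Position 4: 'o' vs 'o' = match
Total differences: 3

3


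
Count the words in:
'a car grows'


Split into words: a | car | grows = 3 words.

3


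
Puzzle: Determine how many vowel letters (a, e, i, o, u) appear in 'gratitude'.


Vowels in 'gratitude': a, i, u, e = 4 vowels.

4


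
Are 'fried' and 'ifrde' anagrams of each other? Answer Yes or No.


Sorted letters of 'fried': 'defir'
Sorted letters of 'ifrde': 'defir'
They match.

Yes


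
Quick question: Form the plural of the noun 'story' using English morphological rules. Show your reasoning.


Apply rule: Change -y to -ies (consonant + y). 'story' becomes 'stories'.

stories


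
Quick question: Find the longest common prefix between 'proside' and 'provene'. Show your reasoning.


Compare from the start: 3 characters match: 'pro'. Mismatch at position 4: 's' vs 'v'.

pro


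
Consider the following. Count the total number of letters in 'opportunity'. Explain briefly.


Spell out 'opportunity' and number each letter: o(1), p(2), p(3), o(4), r(5), t(6), u(7), n(8), i(9), t(10), y(11). Total: 11 letters.

11


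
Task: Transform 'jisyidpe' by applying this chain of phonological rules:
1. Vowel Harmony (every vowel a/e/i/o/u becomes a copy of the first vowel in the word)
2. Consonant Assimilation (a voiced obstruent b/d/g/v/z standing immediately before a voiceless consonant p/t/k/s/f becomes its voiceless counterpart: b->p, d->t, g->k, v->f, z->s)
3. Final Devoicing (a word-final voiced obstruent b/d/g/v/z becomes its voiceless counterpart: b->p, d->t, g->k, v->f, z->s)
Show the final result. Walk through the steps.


Starting form: 'jisyidpe'
Rule 1: Vowel Harmony: all vowels become 'i' (matching first vowel). 'jisyidpe' -> 'jisyidpi'
Rule 2: Consonant Assimilation: voiced obstruent before voiceless consonant becomes voiceless ('dp' -> 'tp'). 'jisyidpi' -> 'jisyitpi'
Rule 3: Final Devoicing: the word ends in the vowel 'i', not a consonant. No change.
Final form: 'jisyitpi'

jisyitpi


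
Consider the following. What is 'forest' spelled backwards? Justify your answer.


Reverse 'forest' character by character: 'tserof'.

tserof


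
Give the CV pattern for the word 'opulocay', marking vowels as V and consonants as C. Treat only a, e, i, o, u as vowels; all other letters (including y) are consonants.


Letter mapping: o = V, p = C, u = V, l = C, o = V, c = C, a = V, y = C.

VCVCVCVC


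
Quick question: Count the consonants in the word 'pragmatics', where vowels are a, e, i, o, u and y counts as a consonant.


Consonants in 'pragmatics': p, r, g, m, t, c, s = 7 consonants.

7


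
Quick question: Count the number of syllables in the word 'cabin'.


Break 'cabin' into syllables: cab-in -> cab | in = 2 syllables

2 syllables


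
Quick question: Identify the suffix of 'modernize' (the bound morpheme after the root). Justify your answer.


The word 'modernize' = 'modern' (root) + '-ize' (suffix). The suffix is '-ize'.

ize


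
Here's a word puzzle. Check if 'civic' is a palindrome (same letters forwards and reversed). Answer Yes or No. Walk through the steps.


Forward: 'civic'
Reversed: 'civic'
They are identical.

Yes


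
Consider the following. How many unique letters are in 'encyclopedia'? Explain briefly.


Unique letters in 'encyclopedia': {a, c, d, e, i, l, n, o, p, y} = 10 distinct letters.

10


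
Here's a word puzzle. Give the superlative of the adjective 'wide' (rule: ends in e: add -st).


Apply superlative formation (ends in e: add -st): 'wide' -> 'widest'.

widest


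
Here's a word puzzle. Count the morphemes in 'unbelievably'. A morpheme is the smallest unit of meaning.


Decomposition: un- (prefix) + believe (root) + -able (suffix) + -ly (suffix) = 4 morpheme(s)

4 morphemes


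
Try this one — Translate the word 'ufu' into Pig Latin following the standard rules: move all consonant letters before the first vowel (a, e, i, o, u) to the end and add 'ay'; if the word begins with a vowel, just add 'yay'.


'ufu' starts with a vowel, so add 'yay': 'ufuyay'.

ufuyay


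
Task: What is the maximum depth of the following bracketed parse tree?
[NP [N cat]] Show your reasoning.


Count bracket nesting levels:
'[' at pos 0: depth = 1
'[' at pos 4: depth = 2
Maximum depth reached: 2

2


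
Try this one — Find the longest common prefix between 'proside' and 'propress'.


Compare from the start: 3 characters match: 'pro'. Mismatch at position 4: 's' vs 'p'.

pro


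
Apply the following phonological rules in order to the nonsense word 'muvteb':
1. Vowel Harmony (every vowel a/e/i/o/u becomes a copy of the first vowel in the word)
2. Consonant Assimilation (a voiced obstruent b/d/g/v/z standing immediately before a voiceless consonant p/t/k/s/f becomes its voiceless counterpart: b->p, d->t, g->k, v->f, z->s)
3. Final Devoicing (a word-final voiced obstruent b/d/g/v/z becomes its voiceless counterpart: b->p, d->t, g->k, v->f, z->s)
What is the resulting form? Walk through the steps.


Starting form: 'muvteb'
Rule 1: Vowel Harmony: all vowels become 'u' (matching first vowel). 'muvteb' -> 'muvtub'
Rule 2: Consonant Assimilation: voiced obstruent before voiceless consonant becomes voiceless ('vt' -> 'ft'). 'muvtub' -> 'muftub'
Rule 3: Final Devoicing: word-final voiced obstruent 'b' becomes voiceless 'p'. 'muftub' -> 'muftup'
Final form: 'muftup'

muftup


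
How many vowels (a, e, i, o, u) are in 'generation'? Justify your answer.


Vowels in 'generation': e, e, a, i, o = 5 vowels.

5


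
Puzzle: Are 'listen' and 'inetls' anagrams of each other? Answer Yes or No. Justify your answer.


Sorted letters of 'listen': 'eilnst'
Sorted letters of 'inetls': 'eilnst'
They match.

Yes


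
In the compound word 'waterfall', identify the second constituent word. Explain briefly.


Split 'waterfall' into 'water' + 'fall'. The second part is 'fall'.

fall


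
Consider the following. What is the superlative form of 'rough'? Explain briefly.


Apply superlative formation (add -est): 'rough' -> 'roughest'.

roughest


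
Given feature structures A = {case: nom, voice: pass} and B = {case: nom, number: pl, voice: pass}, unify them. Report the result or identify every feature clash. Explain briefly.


Compare features:
case: A=nom vs B=nom -> unified: nom
number: A=_ vs B=pl -> unified: pl
voice: A=pass vs B=pass -> unified: pass
No clashes found.

Unified: {case: nom, number: pl, voice: pass}


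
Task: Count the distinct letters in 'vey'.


Unique letters in 'vey': {e, v, y} = 3 distinct letters.

3


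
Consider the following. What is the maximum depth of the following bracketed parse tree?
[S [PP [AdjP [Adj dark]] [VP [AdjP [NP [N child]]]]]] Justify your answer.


Count bracket nesting levels:
'[' at pos 0: depth = 1
'[' at pos 3: depth = 2
'[' at pos 7: depth = 3
'[' at pos 13: depth = 4
'[' at pos 25: depth = 3
'[' at pos 29: depth = 4
'[' at pos 35: depth = 5
'[' at pos 39: depth = 6
Maximum depth reached: 6

6


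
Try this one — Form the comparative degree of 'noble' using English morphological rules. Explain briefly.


Apply comparative formation (ends in e: add -r): 'noble' -> 'nobler'.

nobler


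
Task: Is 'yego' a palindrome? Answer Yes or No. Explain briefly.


Forward: 'yego'
Reversed: 'ogey'
They differ.

No


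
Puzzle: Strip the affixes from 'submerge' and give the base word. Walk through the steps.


Remove prefix 'sub' from 'submerge' to get root 'merge'.

merge


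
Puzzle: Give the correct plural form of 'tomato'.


Apply rule: Add -es (consonant + o). 'tomato' becomes 'tomatoes'.

tomatoes


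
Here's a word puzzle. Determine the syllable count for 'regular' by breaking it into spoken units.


Break 'regular' into syllables: reg-u-lar -> reg | u | lar = 3 syllables

3 syllables


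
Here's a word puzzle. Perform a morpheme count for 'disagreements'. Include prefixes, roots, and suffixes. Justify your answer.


Decomposition: dis- (prefix) + agree (root) + -ment (suffix) + -s (plural) = 4 morpheme(s)

4 morphemes


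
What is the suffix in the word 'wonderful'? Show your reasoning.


The word 'wonderful' = 'wonder' (root) + '-ful' (suffix). The suffix is '-ful'.

ful


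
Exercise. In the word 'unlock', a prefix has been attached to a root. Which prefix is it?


The word 'unlock' = 'un' (prefix) + 'lock' (root). The prefix is 'un'.

un


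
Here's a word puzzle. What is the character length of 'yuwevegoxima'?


Spell out 'yuwevegoxima' and number each letter: y(1), u(2), w(3), e(4), v(5), e(6), g(7), o(8), x(9), i(10), m(11), a(12). Total: 12 letters.

12


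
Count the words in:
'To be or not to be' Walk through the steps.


Split into words: To | be | or | not | to | be = 6 words.

6


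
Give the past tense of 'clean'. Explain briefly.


Apply rule: Add -ed. 'clean' becomes 'cleaned'.

cleaned


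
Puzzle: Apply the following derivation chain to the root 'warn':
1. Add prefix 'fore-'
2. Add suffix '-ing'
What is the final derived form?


Step 1: Add prefix 'fore-' to 'warn' = 'forewarn'
Step 2: Add suffix '-ing' to 'forewarn' = 'forewarning'

forewarning


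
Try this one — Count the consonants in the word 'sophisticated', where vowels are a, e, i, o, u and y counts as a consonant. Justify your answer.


Consonants in 'sophisticated': s, p, h, s, t, c, t, d = 8 consonants.

8


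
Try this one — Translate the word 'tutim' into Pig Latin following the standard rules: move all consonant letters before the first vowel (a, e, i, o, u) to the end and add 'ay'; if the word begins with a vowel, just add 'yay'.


'tutim': move consonant cluster 't' to end and add 'ay': 'utimtay'.

utimtay


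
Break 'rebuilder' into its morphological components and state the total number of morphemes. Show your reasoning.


Step 1: Identify prefix: 're' (meaning: again)
Step 2: Identify root: 'build'
Step 3: Identify suffix(es): 'er'
Decomposition: re- (prefix: again) + build (root) + -er (suffix: one who)
Total morphemes: 3

3 morphemes (re- (prefix: again) + build (root) + -er (suffix: one who))


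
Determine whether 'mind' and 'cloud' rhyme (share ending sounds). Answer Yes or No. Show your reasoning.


Rime (stressed vowel + following sounds) of 'mind': -ind = /aɪnd/
Rime of 'cloud': -oud = /aʊd/
/aɪnd/ and /aʊd/ are different ending sounds, so the words do not rhyme.

No


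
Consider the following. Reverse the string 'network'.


Reverse 'network' character by character: 'krowten'.

krowten


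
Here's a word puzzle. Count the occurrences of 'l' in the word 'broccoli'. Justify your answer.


Letter 'l' in 'broccoli': found at position(s) 7 = 1 occurrence(s).

1


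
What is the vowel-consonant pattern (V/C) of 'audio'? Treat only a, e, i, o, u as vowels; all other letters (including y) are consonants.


Letter mapping: a = V, u = V, d = C, i = V, o = V.

VVCVV


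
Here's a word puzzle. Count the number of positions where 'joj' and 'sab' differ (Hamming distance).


Alignment:
Position 1: 'j' vs 's' = DIFFER
Position 2: 'o' vs 'a' = DIFFER
Position 3: 'j' vs 'b' = DIFFER
Total differences: 3

3


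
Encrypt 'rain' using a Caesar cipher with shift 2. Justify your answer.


Shift each letter by 2: r -> t, a -> c, i -> k, n -> p. Result: 'tckp'.

tckp


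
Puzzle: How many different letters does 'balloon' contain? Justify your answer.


Unique letters in 'balloon': {a, b, l, n, o} = 5 distinct letters.

5


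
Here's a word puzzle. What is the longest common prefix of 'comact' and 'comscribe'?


Compare from the start: 3 characters match: 'com'. Mismatch at position 4: 'a' vs 's'.

com


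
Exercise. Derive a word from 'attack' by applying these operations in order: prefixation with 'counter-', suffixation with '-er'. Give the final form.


Step 1: Add prefix 'counter-' to 'attack' = 'counterattack'
Step 2: Add suffix '-er' to 'counterattack' = 'counterattacker'

counterattacker


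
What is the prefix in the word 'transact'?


The word 'transact' = 'trans' (prefix) + 'act' (root). The prefix is 'trans'.

trans


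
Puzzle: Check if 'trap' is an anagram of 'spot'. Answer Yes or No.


Sorted letters of 'trap': 'aprt'
Sorted letters of 'spot': 'opst'
They do not match.

No


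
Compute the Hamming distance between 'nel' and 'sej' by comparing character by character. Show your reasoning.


Alignment:
Position 1: 'n' vs 's' = DIFFER
Position 2: 'e' vs 'e' = match
Position 3: 'l' vs 'j' = DIFFER
Total differences: 2

2


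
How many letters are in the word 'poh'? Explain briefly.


Spell out 'poh' and number each letter: p(1), o(2), h(3). Total: 3 letters.

3


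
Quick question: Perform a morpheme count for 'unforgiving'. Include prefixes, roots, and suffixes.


Decomposition: un- (prefix) + forgive (root) + -ing (suffix) = 3 morpheme(s)

3 morphemes


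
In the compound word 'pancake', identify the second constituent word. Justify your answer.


Split 'pancake' into 'pan' + 'cake'. The second part is 'cake'.

cake


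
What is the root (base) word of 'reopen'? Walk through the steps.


Remove prefix 're' from 'reopen' to get root 'open'.

open


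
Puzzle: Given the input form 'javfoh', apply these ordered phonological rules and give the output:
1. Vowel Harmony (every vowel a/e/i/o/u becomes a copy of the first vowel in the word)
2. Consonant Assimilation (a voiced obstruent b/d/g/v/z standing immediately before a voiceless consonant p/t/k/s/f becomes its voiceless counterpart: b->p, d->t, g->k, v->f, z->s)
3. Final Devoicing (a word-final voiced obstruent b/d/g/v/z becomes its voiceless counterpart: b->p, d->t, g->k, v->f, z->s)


Starting form: 'javfoh'
Rule 1: Vowel Harmony: all vowels become 'a' (matching first vowel). 'javfoh' -> 'javfah'
Rule 2: Consonant Assimilation: voiced obstruent before voiceless consonant becomes voiceless ('vf' -> 'ff'). 'javfah' -> 'jaffah'
Rule 3: Final Devoicing: final consonant 'h' is not one of the voiced obstruents b/d/g/v/z. No change.
Final form: 'jaffah'

jaffah


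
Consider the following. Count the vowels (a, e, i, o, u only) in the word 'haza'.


Vowels in 'haza': a, a = 2 vowels.

2


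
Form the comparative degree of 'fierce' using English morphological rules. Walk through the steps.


Apply comparative formation (ends in e: add -r): 'fierce' -> 'fiercer'.

fiercer


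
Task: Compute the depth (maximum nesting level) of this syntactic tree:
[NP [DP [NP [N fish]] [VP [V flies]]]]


Count bracket nesting levels:
'[' at pos 0: depth = 1
'[' at pos 4: depth = 2
'[' at pos 8: depth = 3
'[' at pos 12: depth = 4
'[' at pos 22: depth = 3
'[' at pos 26: depth = 4
Maximum depth reached: 4

4


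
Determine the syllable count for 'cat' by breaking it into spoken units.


Break 'cat' into syllables: cat -> cat = 1 syllable

1 syllable


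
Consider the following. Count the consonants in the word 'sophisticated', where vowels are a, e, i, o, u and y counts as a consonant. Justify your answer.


Consonants in 'sophisticated': s, p, h, s, t, c, t, d = 8 consonants.

8


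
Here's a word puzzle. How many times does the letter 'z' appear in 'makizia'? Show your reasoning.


Letter 'z' in 'makizia': found at position(s) 5 = 1 occurrence(s).

1


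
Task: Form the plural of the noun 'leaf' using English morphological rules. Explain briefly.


Apply rule: Change -f to -ves. 'leaf' becomes 'leaves'.

leaves


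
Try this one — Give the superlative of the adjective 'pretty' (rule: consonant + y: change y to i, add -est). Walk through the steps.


Apply superlative formation (consonant + y: change y to i, add -est): 'pretty' -> 'prettiest'.

prettiest


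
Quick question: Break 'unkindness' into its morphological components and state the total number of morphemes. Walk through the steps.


Step 1: Identify prefix: 'un' (meaning: not/reverse)
Step 2: Identify root: 'kind'
Step 3: Identify suffix(es): 'ness'
Decomposition: un- (prefix: not/reverse) + kind (root) + -ness (suffix: state of)
Total morphemes: 3

3 morphemes (un- (prefix: not/reverse) + kind (root) + -ness (suffix: state of))


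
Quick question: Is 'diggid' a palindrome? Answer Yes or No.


Forward: 'diggid'
Reversed: 'diggid'
They are identical.

Yes


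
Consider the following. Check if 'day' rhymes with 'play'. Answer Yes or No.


Rime (stressed vowel + following sounds) of 'day': -ay = /eɪ/
Rime of 'play': -ay = /eɪ/
/eɪ/ and /eɪ/ are the same ending sound, so the words rhyme.

Yes


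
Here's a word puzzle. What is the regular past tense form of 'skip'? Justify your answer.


Apply rule: Double final consonant and add -ed. 'skip' becomes 'skipped'.

skipped


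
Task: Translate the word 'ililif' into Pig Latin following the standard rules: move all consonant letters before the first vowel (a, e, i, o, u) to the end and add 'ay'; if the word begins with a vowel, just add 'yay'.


'ililif' starts with a vowel, so add 'yay': 'ililifyay'.

ililifyay
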